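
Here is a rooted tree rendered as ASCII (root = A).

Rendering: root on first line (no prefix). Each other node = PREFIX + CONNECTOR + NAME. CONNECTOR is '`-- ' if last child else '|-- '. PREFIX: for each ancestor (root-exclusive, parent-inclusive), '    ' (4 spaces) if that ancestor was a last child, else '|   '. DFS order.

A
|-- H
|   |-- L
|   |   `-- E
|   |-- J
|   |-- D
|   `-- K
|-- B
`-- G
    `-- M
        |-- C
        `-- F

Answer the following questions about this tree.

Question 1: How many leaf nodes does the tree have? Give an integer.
Leaves (nodes with no children): B, C, D, E, F, J, K

Answer: 7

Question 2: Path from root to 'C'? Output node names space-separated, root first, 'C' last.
Walk down from root: A -> G -> M -> C

Answer: A G M C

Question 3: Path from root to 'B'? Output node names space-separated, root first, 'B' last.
Answer: A B

Derivation:
Walk down from root: A -> B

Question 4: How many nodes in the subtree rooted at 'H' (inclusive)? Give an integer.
Answer: 6

Derivation:
Subtree rooted at H contains: D, E, H, J, K, L
Count = 6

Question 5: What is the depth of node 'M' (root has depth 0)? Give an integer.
Answer: 2

Derivation:
Path from root to M: A -> G -> M
Depth = number of edges = 2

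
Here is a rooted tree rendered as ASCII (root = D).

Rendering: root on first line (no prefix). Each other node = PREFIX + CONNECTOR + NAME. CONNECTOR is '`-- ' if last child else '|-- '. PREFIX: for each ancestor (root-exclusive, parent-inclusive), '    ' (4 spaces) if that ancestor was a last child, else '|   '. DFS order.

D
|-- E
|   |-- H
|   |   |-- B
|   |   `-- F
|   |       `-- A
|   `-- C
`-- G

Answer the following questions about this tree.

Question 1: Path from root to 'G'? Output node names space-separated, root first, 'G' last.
Answer: D G

Derivation:
Walk down from root: D -> G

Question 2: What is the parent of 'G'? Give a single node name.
Scan adjacency: G appears as child of D

Answer: D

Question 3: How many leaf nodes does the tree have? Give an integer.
Leaves (nodes with no children): A, B, C, G

Answer: 4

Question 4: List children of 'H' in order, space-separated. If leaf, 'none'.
Answer: B F

Derivation:
Node H's children (from adjacency): B, F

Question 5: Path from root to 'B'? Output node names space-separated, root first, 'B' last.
Walk down from root: D -> E -> H -> B

Answer: D E H B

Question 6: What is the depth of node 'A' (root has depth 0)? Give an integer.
Answer: 4

Derivation:
Path from root to A: D -> E -> H -> F -> A
Depth = number of edges = 4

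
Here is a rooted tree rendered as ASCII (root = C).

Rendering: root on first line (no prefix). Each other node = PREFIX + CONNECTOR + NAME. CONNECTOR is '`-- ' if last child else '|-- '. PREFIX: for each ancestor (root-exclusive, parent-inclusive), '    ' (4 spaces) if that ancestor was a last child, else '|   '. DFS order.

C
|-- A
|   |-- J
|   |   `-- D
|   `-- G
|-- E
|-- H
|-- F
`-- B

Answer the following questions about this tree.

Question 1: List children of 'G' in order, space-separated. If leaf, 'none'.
Node G's children (from adjacency): (leaf)

Answer: none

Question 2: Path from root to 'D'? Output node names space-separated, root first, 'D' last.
Walk down from root: C -> A -> J -> D

Answer: C A J D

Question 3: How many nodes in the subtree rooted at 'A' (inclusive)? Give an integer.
Answer: 4

Derivation:
Subtree rooted at A contains: A, D, G, J
Count = 4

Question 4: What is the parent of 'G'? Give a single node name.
Scan adjacency: G appears as child of A

Answer: A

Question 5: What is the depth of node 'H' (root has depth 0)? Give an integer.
Path from root to H: C -> H
Depth = number of edges = 1

Answer: 1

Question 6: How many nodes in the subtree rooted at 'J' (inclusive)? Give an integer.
Answer: 2

Derivation:
Subtree rooted at J contains: D, J
Count = 2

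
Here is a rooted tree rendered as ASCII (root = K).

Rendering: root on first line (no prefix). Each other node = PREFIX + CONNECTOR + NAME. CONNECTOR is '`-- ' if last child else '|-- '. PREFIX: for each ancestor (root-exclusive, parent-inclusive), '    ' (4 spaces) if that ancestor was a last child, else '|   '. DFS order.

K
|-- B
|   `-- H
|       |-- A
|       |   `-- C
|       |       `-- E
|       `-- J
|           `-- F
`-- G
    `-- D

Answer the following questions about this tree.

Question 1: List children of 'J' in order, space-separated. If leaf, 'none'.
Answer: F

Derivation:
Node J's children (from adjacency): F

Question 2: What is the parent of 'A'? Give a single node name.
Answer: H

Derivation:
Scan adjacency: A appears as child of H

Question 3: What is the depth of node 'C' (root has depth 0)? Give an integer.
Path from root to C: K -> B -> H -> A -> C
Depth = number of edges = 4

Answer: 4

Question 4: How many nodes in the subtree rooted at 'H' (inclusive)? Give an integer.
Subtree rooted at H contains: A, C, E, F, H, J
Count = 6

Answer: 6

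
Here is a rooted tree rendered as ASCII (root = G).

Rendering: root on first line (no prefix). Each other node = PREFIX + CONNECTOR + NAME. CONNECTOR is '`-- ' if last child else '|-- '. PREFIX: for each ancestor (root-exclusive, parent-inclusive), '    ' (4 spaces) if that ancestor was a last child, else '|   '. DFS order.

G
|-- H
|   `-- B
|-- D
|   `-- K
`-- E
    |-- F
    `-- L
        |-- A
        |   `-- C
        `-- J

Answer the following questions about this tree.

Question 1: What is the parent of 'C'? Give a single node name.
Scan adjacency: C appears as child of A

Answer: A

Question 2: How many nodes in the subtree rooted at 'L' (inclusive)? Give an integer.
Subtree rooted at L contains: A, C, J, L
Count = 4

Answer: 4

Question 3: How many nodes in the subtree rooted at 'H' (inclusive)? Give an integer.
Answer: 2

Derivation:
Subtree rooted at H contains: B, H
Count = 2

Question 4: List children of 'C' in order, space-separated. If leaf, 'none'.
Node C's children (from adjacency): (leaf)

Answer: none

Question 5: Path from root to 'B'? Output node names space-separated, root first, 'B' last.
Walk down from root: G -> H -> B

Answer: G H B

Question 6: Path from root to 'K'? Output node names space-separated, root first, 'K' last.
Walk down from root: G -> D -> K

Answer: G D K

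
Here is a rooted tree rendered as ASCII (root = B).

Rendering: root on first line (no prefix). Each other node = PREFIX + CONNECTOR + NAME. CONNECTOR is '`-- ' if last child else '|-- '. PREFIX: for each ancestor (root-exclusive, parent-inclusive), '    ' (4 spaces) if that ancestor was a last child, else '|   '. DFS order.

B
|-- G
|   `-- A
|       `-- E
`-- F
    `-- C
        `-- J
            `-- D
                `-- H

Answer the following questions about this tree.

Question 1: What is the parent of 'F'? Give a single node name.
Answer: B

Derivation:
Scan adjacency: F appears as child of B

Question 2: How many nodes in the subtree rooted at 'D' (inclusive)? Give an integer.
Answer: 2

Derivation:
Subtree rooted at D contains: D, H
Count = 2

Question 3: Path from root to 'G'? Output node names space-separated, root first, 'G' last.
Walk down from root: B -> G

Answer: B G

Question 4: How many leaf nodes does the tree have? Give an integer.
Answer: 2

Derivation:
Leaves (nodes with no children): E, H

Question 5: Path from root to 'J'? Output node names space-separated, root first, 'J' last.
Answer: B F C J

Derivation:
Walk down from root: B -> F -> C -> J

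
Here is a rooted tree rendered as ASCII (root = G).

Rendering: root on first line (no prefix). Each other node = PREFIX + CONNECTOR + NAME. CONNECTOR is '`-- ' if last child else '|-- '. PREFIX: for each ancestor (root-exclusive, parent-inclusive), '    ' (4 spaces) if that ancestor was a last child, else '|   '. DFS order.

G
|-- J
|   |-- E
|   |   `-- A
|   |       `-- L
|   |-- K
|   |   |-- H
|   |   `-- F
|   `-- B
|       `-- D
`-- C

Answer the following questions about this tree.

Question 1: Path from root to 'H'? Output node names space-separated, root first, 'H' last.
Answer: G J K H

Derivation:
Walk down from root: G -> J -> K -> H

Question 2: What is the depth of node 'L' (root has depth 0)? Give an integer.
Answer: 4

Derivation:
Path from root to L: G -> J -> E -> A -> L
Depth = number of edges = 4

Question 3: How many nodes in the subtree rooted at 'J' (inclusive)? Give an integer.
Answer: 9

Derivation:
Subtree rooted at J contains: A, B, D, E, F, H, J, K, L
Count = 9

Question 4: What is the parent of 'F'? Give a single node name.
Scan adjacency: F appears as child of K

Answer: K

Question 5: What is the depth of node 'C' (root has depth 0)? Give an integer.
Path from root to C: G -> C
Depth = number of edges = 1

Answer: 1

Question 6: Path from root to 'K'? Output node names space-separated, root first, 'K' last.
Walk down from root: G -> J -> K

Answer: G J K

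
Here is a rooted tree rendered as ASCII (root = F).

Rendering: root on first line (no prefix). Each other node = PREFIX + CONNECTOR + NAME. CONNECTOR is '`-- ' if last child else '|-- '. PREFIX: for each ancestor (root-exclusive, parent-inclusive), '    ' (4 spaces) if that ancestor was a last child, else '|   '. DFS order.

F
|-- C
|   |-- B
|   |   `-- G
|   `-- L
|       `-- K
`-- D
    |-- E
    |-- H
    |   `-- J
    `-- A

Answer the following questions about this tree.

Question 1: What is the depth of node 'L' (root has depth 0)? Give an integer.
Answer: 2

Derivation:
Path from root to L: F -> C -> L
Depth = number of edges = 2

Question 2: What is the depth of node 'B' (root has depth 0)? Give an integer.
Answer: 2

Derivation:
Path from root to B: F -> C -> B
Depth = number of edges = 2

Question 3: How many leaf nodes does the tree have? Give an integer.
Leaves (nodes with no children): A, E, G, J, K

Answer: 5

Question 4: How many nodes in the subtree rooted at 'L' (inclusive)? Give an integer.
Subtree rooted at L contains: K, L
Count = 2

Answer: 2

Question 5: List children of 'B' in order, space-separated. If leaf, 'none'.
Node B's children (from adjacency): G

Answer: G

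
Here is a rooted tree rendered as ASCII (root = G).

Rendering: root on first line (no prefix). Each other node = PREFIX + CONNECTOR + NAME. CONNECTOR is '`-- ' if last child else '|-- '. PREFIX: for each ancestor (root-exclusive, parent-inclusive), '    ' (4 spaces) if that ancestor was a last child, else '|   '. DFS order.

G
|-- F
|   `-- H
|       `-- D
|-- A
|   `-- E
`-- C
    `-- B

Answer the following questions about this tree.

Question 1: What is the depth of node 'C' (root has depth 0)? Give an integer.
Answer: 1

Derivation:
Path from root to C: G -> C
Depth = number of edges = 1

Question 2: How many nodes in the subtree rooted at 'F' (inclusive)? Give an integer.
Subtree rooted at F contains: D, F, H
Count = 3

Answer: 3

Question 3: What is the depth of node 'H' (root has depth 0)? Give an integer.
Path from root to H: G -> F -> H
Depth = number of edges = 2

Answer: 2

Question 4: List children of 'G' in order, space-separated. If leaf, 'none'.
Answer: F A C

Derivation:
Node G's children (from adjacency): F, A, C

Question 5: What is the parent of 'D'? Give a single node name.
Scan adjacency: D appears as child of H

Answer: H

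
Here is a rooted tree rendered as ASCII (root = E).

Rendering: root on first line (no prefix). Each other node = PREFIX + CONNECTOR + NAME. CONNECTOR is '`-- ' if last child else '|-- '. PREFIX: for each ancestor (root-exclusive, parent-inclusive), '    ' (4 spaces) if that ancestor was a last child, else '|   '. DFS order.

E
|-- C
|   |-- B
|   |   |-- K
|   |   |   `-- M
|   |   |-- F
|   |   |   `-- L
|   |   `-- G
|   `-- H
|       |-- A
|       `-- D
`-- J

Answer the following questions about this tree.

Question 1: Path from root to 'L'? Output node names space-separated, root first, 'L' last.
Walk down from root: E -> C -> B -> F -> L

Answer: E C B F L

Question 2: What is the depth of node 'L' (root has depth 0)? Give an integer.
Path from root to L: E -> C -> B -> F -> L
Depth = number of edges = 4

Answer: 4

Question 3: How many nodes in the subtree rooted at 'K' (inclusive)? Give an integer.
Answer: 2

Derivation:
Subtree rooted at K contains: K, M
Count = 2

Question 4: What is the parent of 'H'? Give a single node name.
Answer: C

Derivation:
Scan adjacency: H appears as child of C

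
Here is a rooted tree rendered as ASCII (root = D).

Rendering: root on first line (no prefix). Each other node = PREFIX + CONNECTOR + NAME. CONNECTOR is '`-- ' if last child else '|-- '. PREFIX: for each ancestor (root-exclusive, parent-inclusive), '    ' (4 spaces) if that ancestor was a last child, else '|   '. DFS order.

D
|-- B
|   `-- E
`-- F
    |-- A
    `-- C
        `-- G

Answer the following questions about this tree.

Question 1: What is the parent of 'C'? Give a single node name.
Answer: F

Derivation:
Scan adjacency: C appears as child of F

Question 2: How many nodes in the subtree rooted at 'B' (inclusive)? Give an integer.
Answer: 2

Derivation:
Subtree rooted at B contains: B, E
Count = 2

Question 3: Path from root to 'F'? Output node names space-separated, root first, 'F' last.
Walk down from root: D -> F

Answer: D F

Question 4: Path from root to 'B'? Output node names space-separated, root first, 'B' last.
Walk down from root: D -> B

Answer: D B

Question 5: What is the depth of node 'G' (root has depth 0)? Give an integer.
Answer: 3

Derivation:
Path from root to G: D -> F -> C -> G
Depth = number of edges = 3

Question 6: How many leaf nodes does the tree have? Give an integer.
Leaves (nodes with no children): A, E, G

Answer: 3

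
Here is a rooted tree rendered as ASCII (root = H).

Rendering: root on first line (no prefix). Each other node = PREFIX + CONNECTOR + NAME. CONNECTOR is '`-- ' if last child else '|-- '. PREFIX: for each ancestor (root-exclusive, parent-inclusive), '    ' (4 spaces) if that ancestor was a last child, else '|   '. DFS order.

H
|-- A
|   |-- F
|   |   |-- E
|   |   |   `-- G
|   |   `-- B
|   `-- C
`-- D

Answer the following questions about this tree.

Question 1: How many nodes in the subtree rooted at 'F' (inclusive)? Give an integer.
Answer: 4

Derivation:
Subtree rooted at F contains: B, E, F, G
Count = 4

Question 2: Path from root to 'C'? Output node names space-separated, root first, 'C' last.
Walk down from root: H -> A -> C

Answer: H A C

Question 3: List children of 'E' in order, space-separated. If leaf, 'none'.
Answer: G

Derivation:
Node E's children (from adjacency): G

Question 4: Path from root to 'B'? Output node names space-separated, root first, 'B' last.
Walk down from root: H -> A -> F -> B

Answer: H A F B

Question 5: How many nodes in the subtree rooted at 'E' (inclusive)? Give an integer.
Subtree rooted at E contains: E, G
Count = 2

Answer: 2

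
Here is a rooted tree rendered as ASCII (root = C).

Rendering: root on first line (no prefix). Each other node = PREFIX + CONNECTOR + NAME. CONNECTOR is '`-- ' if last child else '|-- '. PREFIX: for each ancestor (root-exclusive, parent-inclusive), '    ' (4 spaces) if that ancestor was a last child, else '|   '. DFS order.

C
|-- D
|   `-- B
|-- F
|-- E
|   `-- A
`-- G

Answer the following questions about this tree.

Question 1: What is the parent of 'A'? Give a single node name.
Scan adjacency: A appears as child of E

Answer: E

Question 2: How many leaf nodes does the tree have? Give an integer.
Answer: 4

Derivation:
Leaves (nodes with no children): A, B, F, G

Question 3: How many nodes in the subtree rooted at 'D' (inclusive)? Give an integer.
Answer: 2

Derivation:
Subtree rooted at D contains: B, D
Count = 2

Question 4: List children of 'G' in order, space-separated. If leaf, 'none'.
Node G's children (from adjacency): (leaf)

Answer: none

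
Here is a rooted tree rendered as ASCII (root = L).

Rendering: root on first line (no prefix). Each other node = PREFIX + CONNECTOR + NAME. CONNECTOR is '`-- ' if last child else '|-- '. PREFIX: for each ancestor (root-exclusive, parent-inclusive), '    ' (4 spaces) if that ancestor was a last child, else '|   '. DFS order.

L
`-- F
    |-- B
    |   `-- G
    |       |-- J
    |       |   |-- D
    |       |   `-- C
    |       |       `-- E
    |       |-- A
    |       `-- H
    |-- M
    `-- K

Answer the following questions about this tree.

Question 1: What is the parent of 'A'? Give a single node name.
Scan adjacency: A appears as child of G

Answer: G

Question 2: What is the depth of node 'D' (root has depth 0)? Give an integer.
Answer: 5

Derivation:
Path from root to D: L -> F -> B -> G -> J -> D
Depth = number of edges = 5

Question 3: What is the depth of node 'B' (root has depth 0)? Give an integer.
Answer: 2

Derivation:
Path from root to B: L -> F -> B
Depth = number of edges = 2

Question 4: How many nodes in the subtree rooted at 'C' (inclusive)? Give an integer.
Subtree rooted at C contains: C, E
Count = 2

Answer: 2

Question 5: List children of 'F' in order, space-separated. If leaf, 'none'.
Node F's children (from adjacency): B, M, K

Answer: B M K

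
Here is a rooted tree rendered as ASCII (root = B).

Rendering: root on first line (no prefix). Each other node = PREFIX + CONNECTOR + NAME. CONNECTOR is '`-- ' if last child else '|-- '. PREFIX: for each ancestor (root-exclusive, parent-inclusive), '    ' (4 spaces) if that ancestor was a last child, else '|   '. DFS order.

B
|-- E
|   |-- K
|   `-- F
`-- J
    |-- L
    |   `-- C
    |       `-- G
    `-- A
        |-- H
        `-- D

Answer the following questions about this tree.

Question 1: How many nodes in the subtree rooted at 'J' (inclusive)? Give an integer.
Subtree rooted at J contains: A, C, D, G, H, J, L
Count = 7

Answer: 7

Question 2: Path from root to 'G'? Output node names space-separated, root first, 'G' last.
Answer: B J L C G

Derivation:
Walk down from root: B -> J -> L -> C -> G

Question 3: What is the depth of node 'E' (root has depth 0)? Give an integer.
Path from root to E: B -> E
Depth = number of edges = 1

Answer: 1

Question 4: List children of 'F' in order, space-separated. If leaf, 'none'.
Answer: none

Derivation:
Node F's children (from adjacency): (leaf)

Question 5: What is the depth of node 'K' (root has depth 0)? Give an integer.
Path from root to K: B -> E -> K
Depth = number of edges = 2

Answer: 2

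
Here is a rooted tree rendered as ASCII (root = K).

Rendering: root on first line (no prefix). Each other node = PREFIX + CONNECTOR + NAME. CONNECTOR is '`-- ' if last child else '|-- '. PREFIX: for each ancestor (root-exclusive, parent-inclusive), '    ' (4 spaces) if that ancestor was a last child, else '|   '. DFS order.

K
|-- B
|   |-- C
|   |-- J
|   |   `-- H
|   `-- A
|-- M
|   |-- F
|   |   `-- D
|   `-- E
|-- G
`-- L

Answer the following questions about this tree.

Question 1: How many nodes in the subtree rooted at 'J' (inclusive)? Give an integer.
Subtree rooted at J contains: H, J
Count = 2

Answer: 2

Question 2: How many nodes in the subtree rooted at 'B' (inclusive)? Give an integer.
Answer: 5

Derivation:
Subtree rooted at B contains: A, B, C, H, J
Count = 5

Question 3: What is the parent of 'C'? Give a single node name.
Answer: B

Derivation:
Scan adjacency: C appears as child of B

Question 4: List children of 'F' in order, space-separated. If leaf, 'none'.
Answer: D

Derivation:
Node F's children (from adjacency): D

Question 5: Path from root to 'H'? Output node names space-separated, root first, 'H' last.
Answer: K B J H

Derivation:
Walk down from root: K -> B -> J -> H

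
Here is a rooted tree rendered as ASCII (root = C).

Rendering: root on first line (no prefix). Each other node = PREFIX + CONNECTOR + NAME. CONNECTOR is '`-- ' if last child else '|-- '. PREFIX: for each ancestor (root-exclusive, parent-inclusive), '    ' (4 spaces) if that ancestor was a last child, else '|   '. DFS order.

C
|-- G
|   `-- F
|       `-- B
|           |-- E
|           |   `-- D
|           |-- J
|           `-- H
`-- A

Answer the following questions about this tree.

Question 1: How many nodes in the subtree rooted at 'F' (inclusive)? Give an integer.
Answer: 6

Derivation:
Subtree rooted at F contains: B, D, E, F, H, J
Count = 6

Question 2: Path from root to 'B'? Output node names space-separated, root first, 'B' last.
Walk down from root: C -> G -> F -> B

Answer: C G F B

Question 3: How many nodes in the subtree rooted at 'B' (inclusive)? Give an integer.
Answer: 5

Derivation:
Subtree rooted at B contains: B, D, E, H, J
Count = 5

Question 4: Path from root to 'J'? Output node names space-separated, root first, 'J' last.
Walk down from root: C -> G -> F -> B -> J

Answer: C G F B J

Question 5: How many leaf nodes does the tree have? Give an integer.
Answer: 4

Derivation:
Leaves (nodes with no children): A, D, H, J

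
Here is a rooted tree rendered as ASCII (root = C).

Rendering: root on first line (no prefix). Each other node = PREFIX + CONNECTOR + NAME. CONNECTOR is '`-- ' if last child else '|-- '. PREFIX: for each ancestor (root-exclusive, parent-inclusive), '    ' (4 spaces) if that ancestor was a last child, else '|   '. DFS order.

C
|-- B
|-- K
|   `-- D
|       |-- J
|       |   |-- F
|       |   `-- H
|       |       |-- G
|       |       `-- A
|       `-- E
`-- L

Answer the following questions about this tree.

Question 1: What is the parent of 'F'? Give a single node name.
Scan adjacency: F appears as child of J

Answer: J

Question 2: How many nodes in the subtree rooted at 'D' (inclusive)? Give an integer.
Answer: 7

Derivation:
Subtree rooted at D contains: A, D, E, F, G, H, J
Count = 7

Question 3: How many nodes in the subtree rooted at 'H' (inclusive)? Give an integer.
Answer: 3

Derivation:
Subtree rooted at H contains: A, G, H
Count = 3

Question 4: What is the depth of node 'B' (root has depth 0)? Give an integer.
Answer: 1

Derivation:
Path from root to B: C -> B
Depth = number of edges = 1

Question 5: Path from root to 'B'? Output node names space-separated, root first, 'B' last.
Answer: C B

Derivation:
Walk down from root: C -> B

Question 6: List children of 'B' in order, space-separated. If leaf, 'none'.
Node B's children (from adjacency): (leaf)

Answer: none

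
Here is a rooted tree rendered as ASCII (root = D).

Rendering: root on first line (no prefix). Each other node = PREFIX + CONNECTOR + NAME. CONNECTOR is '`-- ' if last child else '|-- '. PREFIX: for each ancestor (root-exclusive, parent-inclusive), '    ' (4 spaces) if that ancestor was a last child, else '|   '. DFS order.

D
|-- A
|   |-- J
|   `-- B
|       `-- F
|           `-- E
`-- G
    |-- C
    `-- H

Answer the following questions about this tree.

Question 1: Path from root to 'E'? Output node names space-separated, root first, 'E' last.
Walk down from root: D -> A -> B -> F -> E

Answer: D A B F E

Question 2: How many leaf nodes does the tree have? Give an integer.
Answer: 4

Derivation:
Leaves (nodes with no children): C, E, H, J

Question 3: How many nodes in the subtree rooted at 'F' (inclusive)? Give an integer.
Answer: 2

Derivation:
Subtree rooted at F contains: E, F
Count = 2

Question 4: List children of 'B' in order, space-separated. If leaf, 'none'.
Node B's children (from adjacency): F

Answer: F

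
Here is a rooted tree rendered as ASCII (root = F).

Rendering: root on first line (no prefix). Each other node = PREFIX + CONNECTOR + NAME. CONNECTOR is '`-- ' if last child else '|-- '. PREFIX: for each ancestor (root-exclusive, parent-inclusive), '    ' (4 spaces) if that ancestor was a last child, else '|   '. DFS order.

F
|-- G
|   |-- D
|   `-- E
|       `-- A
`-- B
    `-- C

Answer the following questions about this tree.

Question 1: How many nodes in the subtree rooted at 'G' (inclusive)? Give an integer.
Answer: 4

Derivation:
Subtree rooted at G contains: A, D, E, G
Count = 4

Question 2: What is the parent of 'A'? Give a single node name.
Answer: E

Derivation:
Scan adjacency: A appears as child of E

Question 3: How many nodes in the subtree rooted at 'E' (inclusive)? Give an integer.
Answer: 2

Derivation:
Subtree rooted at E contains: A, E
Count = 2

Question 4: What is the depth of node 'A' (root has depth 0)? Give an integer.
Path from root to A: F -> G -> E -> A
Depth = number of edges = 3

Answer: 3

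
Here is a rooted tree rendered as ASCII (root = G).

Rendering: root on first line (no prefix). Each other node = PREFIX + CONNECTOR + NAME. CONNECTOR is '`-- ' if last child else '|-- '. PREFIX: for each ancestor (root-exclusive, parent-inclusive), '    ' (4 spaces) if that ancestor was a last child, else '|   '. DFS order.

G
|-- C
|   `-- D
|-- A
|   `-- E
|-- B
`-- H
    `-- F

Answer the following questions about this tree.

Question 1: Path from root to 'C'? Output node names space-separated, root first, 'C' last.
Answer: G C

Derivation:
Walk down from root: G -> C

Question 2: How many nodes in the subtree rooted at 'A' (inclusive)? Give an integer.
Answer: 2

Derivation:
Subtree rooted at A contains: A, E
Count = 2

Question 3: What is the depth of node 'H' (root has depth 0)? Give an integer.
Path from root to H: G -> H
Depth = number of edges = 1

Answer: 1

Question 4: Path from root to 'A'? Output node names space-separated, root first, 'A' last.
Walk down from root: G -> A

Answer: G A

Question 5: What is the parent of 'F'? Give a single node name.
Answer: H

Derivation:
Scan adjacency: F appears as child of H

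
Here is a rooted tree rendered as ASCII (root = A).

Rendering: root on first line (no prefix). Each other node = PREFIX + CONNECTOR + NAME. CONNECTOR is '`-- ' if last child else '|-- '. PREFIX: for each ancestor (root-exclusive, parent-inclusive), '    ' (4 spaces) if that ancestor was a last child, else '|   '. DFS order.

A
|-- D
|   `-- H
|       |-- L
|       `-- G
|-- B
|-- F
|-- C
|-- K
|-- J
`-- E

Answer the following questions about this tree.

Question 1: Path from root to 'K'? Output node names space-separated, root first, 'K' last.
Walk down from root: A -> K

Answer: A K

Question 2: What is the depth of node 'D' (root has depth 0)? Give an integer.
Answer: 1

Derivation:
Path from root to D: A -> D
Depth = number of edges = 1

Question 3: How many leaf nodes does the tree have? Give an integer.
Leaves (nodes with no children): B, C, E, F, G, J, K, L

Answer: 8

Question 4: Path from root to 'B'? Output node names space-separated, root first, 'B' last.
Walk down from root: A -> B

Answer: A B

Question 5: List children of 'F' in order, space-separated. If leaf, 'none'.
Answer: none

Derivation:
Node F's children (from adjacency): (leaf)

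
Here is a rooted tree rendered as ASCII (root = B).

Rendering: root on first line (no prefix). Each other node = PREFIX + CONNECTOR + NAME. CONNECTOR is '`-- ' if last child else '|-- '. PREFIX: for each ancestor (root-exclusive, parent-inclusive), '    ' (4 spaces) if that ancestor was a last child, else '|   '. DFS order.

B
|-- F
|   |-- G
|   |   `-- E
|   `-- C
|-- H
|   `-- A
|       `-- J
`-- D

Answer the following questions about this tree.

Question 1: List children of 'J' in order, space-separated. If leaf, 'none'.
Node J's children (from adjacency): (leaf)

Answer: none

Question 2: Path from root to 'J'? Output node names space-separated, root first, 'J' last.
Answer: B H A J

Derivation:
Walk down from root: B -> H -> A -> J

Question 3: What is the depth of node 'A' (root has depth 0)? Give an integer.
Path from root to A: B -> H -> A
Depth = number of edges = 2

Answer: 2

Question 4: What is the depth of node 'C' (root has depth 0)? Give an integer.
Answer: 2

Derivation:
Path from root to C: B -> F -> C
Depth = number of edges = 2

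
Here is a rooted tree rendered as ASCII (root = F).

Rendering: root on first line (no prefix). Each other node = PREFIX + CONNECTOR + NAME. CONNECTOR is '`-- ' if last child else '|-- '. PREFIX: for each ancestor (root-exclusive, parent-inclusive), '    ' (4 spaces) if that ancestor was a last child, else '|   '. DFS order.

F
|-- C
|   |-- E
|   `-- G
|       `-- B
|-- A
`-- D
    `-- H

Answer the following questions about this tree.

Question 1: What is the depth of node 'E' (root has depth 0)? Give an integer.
Path from root to E: F -> C -> E
Depth = number of edges = 2

Answer: 2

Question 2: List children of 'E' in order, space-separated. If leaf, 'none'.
Answer: none

Derivation:
Node E's children (from adjacency): (leaf)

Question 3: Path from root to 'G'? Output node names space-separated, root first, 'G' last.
Walk down from root: F -> C -> G

Answer: F C G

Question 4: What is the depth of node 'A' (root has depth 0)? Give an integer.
Path from root to A: F -> A
Depth = number of edges = 1

Answer: 1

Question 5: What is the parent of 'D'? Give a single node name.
Scan adjacency: D appears as child of F

Answer: F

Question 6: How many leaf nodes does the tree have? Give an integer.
Answer: 4

Derivation:
Leaves (nodes with no children): A, B, E, H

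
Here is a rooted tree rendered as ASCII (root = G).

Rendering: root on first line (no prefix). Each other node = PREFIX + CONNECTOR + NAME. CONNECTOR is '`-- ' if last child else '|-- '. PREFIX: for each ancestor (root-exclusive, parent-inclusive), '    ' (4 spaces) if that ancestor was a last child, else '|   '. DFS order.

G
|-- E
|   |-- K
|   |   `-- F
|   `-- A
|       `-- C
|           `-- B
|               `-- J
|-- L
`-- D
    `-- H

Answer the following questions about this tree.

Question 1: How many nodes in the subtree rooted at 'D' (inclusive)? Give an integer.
Answer: 2

Derivation:
Subtree rooted at D contains: D, H
Count = 2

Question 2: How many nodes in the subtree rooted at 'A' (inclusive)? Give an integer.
Subtree rooted at A contains: A, B, C, J
Count = 4

Answer: 4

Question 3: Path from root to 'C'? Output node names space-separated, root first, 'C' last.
Answer: G E A C

Derivation:
Walk down from root: G -> E -> A -> C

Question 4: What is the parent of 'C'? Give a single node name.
Answer: A

Derivation:
Scan adjacency: C appears as child of A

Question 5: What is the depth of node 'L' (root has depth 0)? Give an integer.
Answer: 1

Derivation:
Path from root to L: G -> L
Depth = number of edges = 1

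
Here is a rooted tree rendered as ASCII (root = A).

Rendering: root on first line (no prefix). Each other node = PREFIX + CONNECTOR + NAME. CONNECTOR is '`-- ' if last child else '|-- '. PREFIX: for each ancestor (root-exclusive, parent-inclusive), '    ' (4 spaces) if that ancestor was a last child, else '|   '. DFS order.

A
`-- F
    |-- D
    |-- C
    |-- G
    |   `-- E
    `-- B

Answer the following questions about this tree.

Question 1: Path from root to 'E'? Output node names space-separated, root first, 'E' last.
Answer: A F G E

Derivation:
Walk down from root: A -> F -> G -> E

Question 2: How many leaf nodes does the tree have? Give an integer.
Leaves (nodes with no children): B, C, D, E

Answer: 4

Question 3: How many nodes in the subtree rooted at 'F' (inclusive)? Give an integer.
Answer: 6

Derivation:
Subtree rooted at F contains: B, C, D, E, F, G
Count = 6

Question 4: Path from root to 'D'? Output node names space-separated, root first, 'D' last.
Walk down from root: A -> F -> D

Answer: A F D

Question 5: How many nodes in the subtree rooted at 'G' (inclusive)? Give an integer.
Answer: 2

Derivation:
Subtree rooted at G contains: E, G
Count = 2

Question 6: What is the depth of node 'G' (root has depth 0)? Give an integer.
Path from root to G: A -> F -> G
Depth = number of edges = 2

Answer: 2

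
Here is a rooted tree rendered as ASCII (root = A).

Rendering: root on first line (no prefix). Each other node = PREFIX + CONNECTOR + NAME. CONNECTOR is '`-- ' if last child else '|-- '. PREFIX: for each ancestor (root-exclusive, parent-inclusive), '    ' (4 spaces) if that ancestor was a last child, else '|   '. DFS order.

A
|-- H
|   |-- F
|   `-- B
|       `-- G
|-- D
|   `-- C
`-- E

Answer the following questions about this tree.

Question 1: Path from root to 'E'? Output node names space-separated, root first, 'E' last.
Walk down from root: A -> E

Answer: A E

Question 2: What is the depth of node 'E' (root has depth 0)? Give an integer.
Answer: 1

Derivation:
Path from root to E: A -> E
Depth = number of edges = 1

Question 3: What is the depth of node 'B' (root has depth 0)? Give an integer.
Path from root to B: A -> H -> B
Depth = number of edges = 2

Answer: 2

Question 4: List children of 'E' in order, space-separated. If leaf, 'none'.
Answer: none

Derivation:
Node E's children (from adjacency): (leaf)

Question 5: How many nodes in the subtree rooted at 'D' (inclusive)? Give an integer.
Subtree rooted at D contains: C, D
Count = 2

Answer: 2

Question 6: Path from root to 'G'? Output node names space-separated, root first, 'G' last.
Answer: A H B G

Derivation:
Walk down from root: A -> H -> B -> G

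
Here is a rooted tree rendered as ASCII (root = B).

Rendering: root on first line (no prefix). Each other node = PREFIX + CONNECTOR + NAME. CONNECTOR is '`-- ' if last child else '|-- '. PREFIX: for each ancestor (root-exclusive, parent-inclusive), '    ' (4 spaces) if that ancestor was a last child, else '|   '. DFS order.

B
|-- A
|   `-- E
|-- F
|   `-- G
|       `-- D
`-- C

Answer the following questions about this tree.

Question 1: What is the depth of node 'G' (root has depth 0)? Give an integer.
Answer: 2

Derivation:
Path from root to G: B -> F -> G
Depth = number of edges = 2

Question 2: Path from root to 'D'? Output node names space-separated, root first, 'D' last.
Answer: B F G D

Derivation:
Walk down from root: B -> F -> G -> D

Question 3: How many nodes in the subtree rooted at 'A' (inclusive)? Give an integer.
Answer: 2

Derivation:
Subtree rooted at A contains: A, E
Count = 2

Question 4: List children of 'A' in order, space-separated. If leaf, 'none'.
Node A's children (from adjacency): E

Answer: E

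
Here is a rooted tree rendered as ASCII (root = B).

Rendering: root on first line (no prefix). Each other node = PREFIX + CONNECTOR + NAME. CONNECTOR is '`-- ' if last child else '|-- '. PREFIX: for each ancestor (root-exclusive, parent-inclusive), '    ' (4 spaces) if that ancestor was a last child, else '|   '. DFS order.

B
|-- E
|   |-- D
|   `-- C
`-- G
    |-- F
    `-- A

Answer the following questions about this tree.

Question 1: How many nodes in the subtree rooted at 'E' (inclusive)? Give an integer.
Answer: 3

Derivation:
Subtree rooted at E contains: C, D, E
Count = 3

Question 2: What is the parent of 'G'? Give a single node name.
Scan adjacency: G appears as child of B

Answer: B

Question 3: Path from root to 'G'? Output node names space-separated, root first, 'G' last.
Walk down from root: B -> G

Answer: B G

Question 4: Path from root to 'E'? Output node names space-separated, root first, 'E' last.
Walk down from root: B -> E

Answer: B E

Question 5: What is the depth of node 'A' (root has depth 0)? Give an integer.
Answer: 2

Derivation:
Path from root to A: B -> G -> A
Depth = number of edges = 2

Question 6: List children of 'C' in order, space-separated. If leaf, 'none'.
Node C's children (from adjacency): (leaf)

Answer: none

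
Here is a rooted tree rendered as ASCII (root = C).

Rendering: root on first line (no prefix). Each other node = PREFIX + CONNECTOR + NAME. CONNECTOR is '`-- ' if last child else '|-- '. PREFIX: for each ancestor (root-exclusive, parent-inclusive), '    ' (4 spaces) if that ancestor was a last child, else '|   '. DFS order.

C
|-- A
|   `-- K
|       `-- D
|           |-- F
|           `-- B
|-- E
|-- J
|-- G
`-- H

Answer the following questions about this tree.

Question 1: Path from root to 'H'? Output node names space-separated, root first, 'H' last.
Answer: C H

Derivation:
Walk down from root: C -> H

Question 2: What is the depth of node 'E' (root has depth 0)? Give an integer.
Path from root to E: C -> E
Depth = number of edges = 1

Answer: 1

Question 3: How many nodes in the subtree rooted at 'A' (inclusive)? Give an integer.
Subtree rooted at A contains: A, B, D, F, K
Count = 5

Answer: 5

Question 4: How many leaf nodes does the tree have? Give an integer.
Answer: 6

Derivation:
Leaves (nodes with no children): B, E, F, G, H, J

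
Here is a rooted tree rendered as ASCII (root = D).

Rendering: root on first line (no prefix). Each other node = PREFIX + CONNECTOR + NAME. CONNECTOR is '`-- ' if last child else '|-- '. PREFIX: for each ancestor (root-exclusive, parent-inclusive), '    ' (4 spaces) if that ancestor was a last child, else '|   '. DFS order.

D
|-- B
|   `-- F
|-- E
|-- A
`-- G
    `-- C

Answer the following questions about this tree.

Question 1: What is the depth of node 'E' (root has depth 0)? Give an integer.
Answer: 1

Derivation:
Path from root to E: D -> E
Depth = number of edges = 1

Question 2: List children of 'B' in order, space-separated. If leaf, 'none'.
Node B's children (from adjacency): F

Answer: F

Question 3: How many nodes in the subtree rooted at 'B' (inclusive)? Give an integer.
Subtree rooted at B contains: B, F
Count = 2

Answer: 2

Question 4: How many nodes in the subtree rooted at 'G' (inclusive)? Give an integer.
Subtree rooted at G contains: C, G
Count = 2

Answer: 2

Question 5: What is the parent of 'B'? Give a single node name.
Scan adjacency: B appears as child of D

Answer: D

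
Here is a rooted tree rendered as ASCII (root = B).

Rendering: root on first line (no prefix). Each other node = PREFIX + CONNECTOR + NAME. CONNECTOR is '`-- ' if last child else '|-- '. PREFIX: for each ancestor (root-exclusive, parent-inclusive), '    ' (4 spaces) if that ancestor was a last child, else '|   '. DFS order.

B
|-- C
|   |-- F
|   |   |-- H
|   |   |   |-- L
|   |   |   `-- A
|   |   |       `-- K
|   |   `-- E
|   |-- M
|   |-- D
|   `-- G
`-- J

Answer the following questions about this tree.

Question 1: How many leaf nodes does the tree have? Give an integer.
Answer: 7

Derivation:
Leaves (nodes with no children): D, E, G, J, K, L, M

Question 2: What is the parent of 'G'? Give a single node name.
Answer: C

Derivation:
Scan adjacency: G appears as child of C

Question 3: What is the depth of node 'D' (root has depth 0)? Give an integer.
Answer: 2

Derivation:
Path from root to D: B -> C -> D
Depth = number of edges = 2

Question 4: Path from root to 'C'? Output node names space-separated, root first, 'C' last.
Answer: B C

Derivation:
Walk down from root: B -> C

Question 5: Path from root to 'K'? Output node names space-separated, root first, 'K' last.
Walk down from root: B -> C -> F -> H -> A -> K

Answer: B C F H A K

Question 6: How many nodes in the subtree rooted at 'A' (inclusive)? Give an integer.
Answer: 2

Derivation:
Subtree rooted at A contains: A, K
Count = 2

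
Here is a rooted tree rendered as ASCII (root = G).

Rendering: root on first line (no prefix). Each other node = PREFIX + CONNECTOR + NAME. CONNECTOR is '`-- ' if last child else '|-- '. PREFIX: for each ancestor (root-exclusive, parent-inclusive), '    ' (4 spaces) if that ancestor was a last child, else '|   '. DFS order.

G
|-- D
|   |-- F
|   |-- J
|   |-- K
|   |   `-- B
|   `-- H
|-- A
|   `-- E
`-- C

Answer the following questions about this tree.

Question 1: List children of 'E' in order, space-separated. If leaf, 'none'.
Answer: none

Derivation:
Node E's children (from adjacency): (leaf)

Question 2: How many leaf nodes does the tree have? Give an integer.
Answer: 6

Derivation:
Leaves (nodes with no children): B, C, E, F, H, J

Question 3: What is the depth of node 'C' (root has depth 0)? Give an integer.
Path from root to C: G -> C
Depth = number of edges = 1

Answer: 1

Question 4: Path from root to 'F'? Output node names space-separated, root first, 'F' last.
Walk down from root: G -> D -> F

Answer: G D F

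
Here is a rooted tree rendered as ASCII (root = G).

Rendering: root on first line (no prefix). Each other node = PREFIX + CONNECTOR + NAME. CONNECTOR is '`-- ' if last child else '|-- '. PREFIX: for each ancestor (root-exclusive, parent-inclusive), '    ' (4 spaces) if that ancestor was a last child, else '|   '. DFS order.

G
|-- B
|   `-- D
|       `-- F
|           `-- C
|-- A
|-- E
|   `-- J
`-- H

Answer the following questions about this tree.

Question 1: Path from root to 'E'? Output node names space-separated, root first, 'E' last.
Answer: G E

Derivation:
Walk down from root: G -> E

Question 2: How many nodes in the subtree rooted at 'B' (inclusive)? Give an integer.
Subtree rooted at B contains: B, C, D, F
Count = 4

Answer: 4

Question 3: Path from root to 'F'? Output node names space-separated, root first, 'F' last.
Walk down from root: G -> B -> D -> F

Answer: G B D F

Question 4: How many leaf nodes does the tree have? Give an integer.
Answer: 4

Derivation:
Leaves (nodes with no children): A, C, H, J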